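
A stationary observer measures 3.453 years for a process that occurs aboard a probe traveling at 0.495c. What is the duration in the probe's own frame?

Dilated time Δt = 3.453 years
γ = 1/√(1 - 0.495²) = 1.151
Δt₀ = Δt/γ = 3.453/1.151 = 3.000 years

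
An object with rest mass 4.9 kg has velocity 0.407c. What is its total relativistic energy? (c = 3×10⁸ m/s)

γ = 1/√(1 - 0.407²) = 1.0948
mc² = 4.9 × (3×10⁸)² = 4.410×10¹⁷ J
E = γmc² = 1.0948 × 4.410×10¹⁷ = 4.828×10¹⁷ J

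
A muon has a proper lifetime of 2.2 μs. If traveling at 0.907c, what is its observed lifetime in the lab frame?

Proper lifetime τ₀ = 2.2 μs
γ = 1/√(1 - 0.907²) = 2.3746
τ = γτ₀ = 2.3746 × 2.2 μs = 5.224 μs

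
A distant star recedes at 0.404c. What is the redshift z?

β = 0.404
(1+β)/(1-β) = 1.404/0.596 = 2.3557
√(2.3557) = 1.5348
z = 1.5348 - 1 = 0.5348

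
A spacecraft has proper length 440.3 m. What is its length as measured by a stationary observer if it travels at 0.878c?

Proper length L₀ = 440.3 m
γ = 1/√(1 - 0.878²) = 2.089
L = L₀/γ = 440.3/2.089 = 210.8 m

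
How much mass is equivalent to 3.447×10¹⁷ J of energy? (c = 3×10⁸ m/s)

From E = mc², we get m = E/c²
c² = (3×10⁸)² = 9×10¹⁶ m²/s²
m = 3.447×10¹⁷ / 9×10¹⁶ = 3.830 kg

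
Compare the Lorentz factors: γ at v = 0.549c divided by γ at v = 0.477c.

γ₁ = 1/√(1 - 0.549²) = 1.1964
γ₂ = 1/√(1 - 0.477²) = 1.1378
γ₁/γ₂ = 1.1964/1.1378 = 1.052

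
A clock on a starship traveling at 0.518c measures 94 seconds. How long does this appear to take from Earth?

Proper time Δt₀ = 94 seconds
γ = 1/√(1 - 0.518²) = 1.169
Δt = γΔt₀ = 1.169 × 94 = 109.9 seconds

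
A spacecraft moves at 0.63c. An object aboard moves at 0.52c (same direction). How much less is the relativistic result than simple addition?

Classical: u' + v = 0.52 + 0.63 = 1.15c
Relativistic: u = (0.52 + 0.63)/(1 + 0.3276) = 1.15/1.3276 = 0.8662c
Difference: 1.15 - 0.8662 = 0.2838c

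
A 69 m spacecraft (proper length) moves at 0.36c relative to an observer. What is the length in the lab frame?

Proper length L₀ = 69 m
γ = 1/√(1 - 0.36²) = 1.072
L = L₀/γ = 69/1.072 = 64.37 m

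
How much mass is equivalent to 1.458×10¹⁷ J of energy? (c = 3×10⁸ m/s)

From E = mc², we get m = E/c²
c² = (3×10⁸)² = 9×10¹⁶ m²/s²
m = 1.458×10¹⁷ / 9×10¹⁶ = 1.620 kg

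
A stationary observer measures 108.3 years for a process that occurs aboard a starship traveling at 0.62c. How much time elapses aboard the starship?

Dilated time Δt = 108.3 years
γ = 1/√(1 - 0.62²) = 1.2745
Δt₀ = Δt/γ = 108.3/1.2745 = 84.97 years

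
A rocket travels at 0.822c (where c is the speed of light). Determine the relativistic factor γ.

v/c = 0.822, so (v/c)² = 0.675684
1 - (v/c)² = 0.324316
γ = 1/√(0.324316) = 1.756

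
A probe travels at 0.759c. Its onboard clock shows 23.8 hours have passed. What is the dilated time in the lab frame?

Proper time Δt₀ = 23.8 hours
γ = 1/√(1 - 0.759²) = 1.5359
Δt = γΔt₀ = 1.5359 × 23.8 = 36.55 hours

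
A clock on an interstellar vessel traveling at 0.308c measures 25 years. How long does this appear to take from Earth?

Proper time Δt₀ = 25 years
γ = 1/√(1 - 0.308²) = 1.051
Δt = γΔt₀ = 1.051 × 25 = 26.28 years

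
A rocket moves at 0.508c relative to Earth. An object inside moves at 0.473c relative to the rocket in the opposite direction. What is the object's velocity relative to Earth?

Object's velocity in rocket frame is u' = -0.473c
u = (u' + v)/(1 + u'v/c²) = (v - 0.473)/(1 - 0.473·v/c²)
Numerator: 0.508 - 0.473 = 0.035
Denominator: 1 - 0.240284 = 0.759716
u = 0.035/0.759716 = 0.04607c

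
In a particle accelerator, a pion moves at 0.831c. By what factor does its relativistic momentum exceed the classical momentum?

p_rel = γmv, p_class = mv
Ratio = γ = 1/√(1 - 0.831²)
= 1/√(0.309439) = 1.798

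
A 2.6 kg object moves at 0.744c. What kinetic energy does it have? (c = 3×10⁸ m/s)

γ = 1/√(1 - 0.744²) = 1.4966
γ - 1 = 0.4966
KE = (γ-1)mc² = 0.4966 × 2.6 × (3×10⁸)² = 1.162×10¹⁷ J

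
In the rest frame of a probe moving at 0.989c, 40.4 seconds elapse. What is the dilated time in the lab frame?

Proper time Δt₀ = 40.4 seconds
γ = 1/√(1 - 0.989²) = 6.761
Δt = γΔt₀ = 6.761 × 40.4 = 273.1 seconds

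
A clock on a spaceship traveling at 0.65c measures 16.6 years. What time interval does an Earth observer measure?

Proper time Δt₀ = 16.6 years
γ = 1/√(1 - 0.65²) = 1.3159
Δt = γΔt₀ = 1.3159 × 16.6 = 21.84 years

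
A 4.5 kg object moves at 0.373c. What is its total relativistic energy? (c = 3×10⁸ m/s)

γ = 1/√(1 - 0.373²) = 1.0778
mc² = 4.5 × (3×10⁸)² = 4.050×10¹⁷ J
E = γmc² = 1.0778 × 4.050×10¹⁷ = 4.365×10¹⁷ J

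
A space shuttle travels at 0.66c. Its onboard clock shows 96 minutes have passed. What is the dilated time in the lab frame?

Proper time Δt₀ = 96 minutes
γ = 1/√(1 - 0.66²) = 1.331
Δt = γΔt₀ = 1.331 × 96 = 127.8 minutes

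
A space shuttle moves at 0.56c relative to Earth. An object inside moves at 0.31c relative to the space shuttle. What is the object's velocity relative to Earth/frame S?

u = (u' + v)/(1 + u'v/c²)
Numerator: 0.31 + 0.56 = 0.87
Denominator: 1 + 0.1736 = 1.1736
u = 0.87/1.1736 = 0.7413c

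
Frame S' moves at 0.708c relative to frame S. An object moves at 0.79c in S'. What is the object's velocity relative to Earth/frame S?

u = (u' + v)/(1 + u'v/c²)
Numerator: 0.79 + 0.708 = 1.498
Denominator: 1 + 0.55932 = 1.55932
u = 1.498/1.55932 = 0.9607c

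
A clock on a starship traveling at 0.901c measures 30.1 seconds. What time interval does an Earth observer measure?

Proper time Δt₀ = 30.1 seconds
γ = 1/√(1 - 0.901²) = 2.305
Δt = γΔt₀ = 2.305 × 30.1 = 69.38 seconds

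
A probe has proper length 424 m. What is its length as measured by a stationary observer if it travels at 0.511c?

Proper length L₀ = 424 m
γ = 1/√(1 - 0.511²) = 1.16336
L = L₀/γ = 424/1.16336 = 364.5 m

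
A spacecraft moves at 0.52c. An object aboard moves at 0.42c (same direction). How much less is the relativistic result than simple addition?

Classical: u' + v = 0.42 + 0.52 = 0.94c
Relativistic: u = (0.42 + 0.52)/(1 + 0.2184) = 0.94/1.2184 = 0.7715c
Difference: 0.94 - 0.7715 = 0.1685c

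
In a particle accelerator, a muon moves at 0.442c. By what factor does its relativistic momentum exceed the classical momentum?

p_rel = γmv, p_class = mv
Ratio = γ = 1/√(1 - 0.442²)
= 1/√(0.804636) = 1.115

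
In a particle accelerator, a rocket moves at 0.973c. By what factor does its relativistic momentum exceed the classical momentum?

p_rel = γmv, p_class = mv
Ratio = γ = 1/√(1 - 0.973²)
= 1/√(0.053271) = 4.333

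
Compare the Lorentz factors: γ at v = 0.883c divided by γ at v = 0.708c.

γ₁ = 1/√(1 - 0.883²) = 2.131
γ₂ = 1/√(1 - 0.708²) = 1.416
γ₁/γ₂ = 2.131/1.416 = 1.505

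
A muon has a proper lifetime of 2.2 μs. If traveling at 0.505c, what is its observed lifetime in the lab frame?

Proper lifetime τ₀ = 2.2 μs
γ = 1/√(1 - 0.505²) = 1.1586
τ = γτ₀ = 1.1586 × 2.2 μs = 2.549 μs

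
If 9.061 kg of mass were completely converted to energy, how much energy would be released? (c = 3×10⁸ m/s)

Using E = mc²:
c² = (3×10⁸)² = 9×10¹⁶ m²/s²
E = 9.061 × 9×10¹⁶ = 8.155×10¹⁷ J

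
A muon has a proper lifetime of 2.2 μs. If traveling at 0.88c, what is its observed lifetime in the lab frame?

Proper lifetime τ₀ = 2.2 μs
γ = 1/√(1 - 0.88²) = 2.1054
τ = γτ₀ = 2.1054 × 2.2 μs = 4.632 μs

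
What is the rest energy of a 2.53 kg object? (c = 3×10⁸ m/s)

c² = (3×10⁸)² = 9.000×10¹⁶ m²/s²
E₀ = mc² = 2.53 × 9.000×10¹⁶ = 2.277×10¹⁷ J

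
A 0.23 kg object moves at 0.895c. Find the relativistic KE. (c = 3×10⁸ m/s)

γ = 1/√(1 - 0.895²) = 2.242
γ - 1 = 1.242
KE = (γ-1)mc² = 1.242 × 0.23 × (3×10⁸)² = 2.571×10¹⁶ J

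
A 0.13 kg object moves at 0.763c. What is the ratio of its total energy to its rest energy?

E = γmc², E₀ = mc²
E/E₀ = γ = 1/√(1 - 0.763²) = 1.547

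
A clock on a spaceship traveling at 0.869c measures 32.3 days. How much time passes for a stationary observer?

Proper time Δt₀ = 32.3 days
γ = 1/√(1 - 0.869²) = 2.021
Δt = γΔt₀ = 2.021 × 32.3 = 65.28 days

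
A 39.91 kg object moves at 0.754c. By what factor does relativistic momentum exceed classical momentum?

p_rel = γmv, p_class = mv
Ratio = γ = 1/√(1 - 0.754²) = 1.522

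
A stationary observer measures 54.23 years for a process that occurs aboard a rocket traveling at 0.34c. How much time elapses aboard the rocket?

Dilated time Δt = 54.23 years
γ = 1/√(1 - 0.34²) = 1.0633
Δt₀ = Δt/γ = 54.23/1.0633 = 51.00 years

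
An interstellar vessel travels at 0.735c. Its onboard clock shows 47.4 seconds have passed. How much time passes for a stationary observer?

Proper time Δt₀ = 47.4 seconds
γ = 1/√(1 - 0.735²) = 1.47478
Δt = γΔt₀ = 1.47478 × 47.4 = 69.90 seconds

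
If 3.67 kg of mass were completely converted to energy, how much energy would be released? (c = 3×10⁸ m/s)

Using E = mc²:
c² = (3×10⁸)² = 9×10¹⁶ m²/s²
E = 3.67 × 9×10¹⁶ = 3.303×10¹⁷ J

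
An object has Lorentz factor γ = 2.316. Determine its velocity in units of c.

From γ = 1/√(1 - v²/c²):
1/γ² = 1/2.316² = 0.1864
v²/c² = 1 - 0.1864 = 0.8136
v/c = √(0.8136) = 0.9020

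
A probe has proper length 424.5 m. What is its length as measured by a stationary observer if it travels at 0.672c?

Proper length L₀ = 424.5 m
γ = 1/√(1 - 0.672²) = 1.350
L = L₀/γ = 424.5/1.350 = 314.4 m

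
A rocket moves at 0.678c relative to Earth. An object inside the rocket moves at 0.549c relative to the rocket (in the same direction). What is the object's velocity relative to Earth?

u = (u' + v)/(1 + u'v/c²)
Numerator: 0.549 + 0.678 = 1.227
Denominator: 1 + 0.372222 = 1.372222
u = 1.227/1.372222 = 0.8942c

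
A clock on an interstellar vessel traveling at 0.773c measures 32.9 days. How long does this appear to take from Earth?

Proper time Δt₀ = 32.9 days
γ = 1/√(1 - 0.773²) = 1.5763
Δt = γΔt₀ = 1.5763 × 32.9 = 51.86 days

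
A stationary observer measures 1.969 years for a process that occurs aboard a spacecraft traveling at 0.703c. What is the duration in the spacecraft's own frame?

Dilated time Δt = 1.969 years
γ = 1/√(1 - 0.703²) = 1.406
Δt₀ = Δt/γ = 1.969/1.406 = 1.400 years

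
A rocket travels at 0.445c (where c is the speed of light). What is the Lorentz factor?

v/c = 0.445, so (v/c)² = 0.198025
1 - (v/c)² = 0.801975
γ = 1/√(0.801975) = 1.117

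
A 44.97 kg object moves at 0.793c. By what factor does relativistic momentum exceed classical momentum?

p_rel = γmv, p_class = mv
Ratio = γ = 1/√(1 - 0.793²) = 1.641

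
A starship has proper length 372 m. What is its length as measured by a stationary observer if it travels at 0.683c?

Proper length L₀ = 372 m
γ = 1/√(1 - 0.683²) = 1.369
L = L₀/γ = 372/1.369 = 271.7 m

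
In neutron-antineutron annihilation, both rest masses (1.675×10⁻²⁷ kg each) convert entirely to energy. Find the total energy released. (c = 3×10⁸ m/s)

Both particles have the same rest mass, so total mass = 2m
E = 2m·c² = 2 × 1.675×10⁻²⁷ × (3×10⁸)²
= 2 × 1.675×10⁻²⁷ × 9×10¹⁶
= 3.015×10⁻¹⁰ J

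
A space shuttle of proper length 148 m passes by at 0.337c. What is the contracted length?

Proper length L₀ = 148 m
γ = 1/√(1 - 0.337²) = 1.0621
L = L₀/γ = 148/1.0621 = 139.3 m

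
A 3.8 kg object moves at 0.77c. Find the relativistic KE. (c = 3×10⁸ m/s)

γ = 1/√(1 - 0.77²) = 1.5673
γ - 1 = 0.5673
KE = (γ-1)mc² = 0.5673 × 3.8 × (3×10⁸)² = 1.940×10¹⁷ J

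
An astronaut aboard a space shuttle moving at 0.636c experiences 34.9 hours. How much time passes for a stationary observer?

Proper time Δt₀ = 34.9 hours
γ = 1/√(1 - 0.636²) = 1.296
Δt = γΔt₀ = 1.296 × 34.9 = 45.23 hours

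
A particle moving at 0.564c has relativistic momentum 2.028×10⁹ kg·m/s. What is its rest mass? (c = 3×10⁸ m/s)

γ = 1/√(1 - 0.564²) = 1.21098
v = 0.564 × 3×10⁸ = 1.692×10⁸ m/s
m = p/(γv) = 2.028×10⁹/(1.21098 × 1.692×10⁸) = 9.898 kg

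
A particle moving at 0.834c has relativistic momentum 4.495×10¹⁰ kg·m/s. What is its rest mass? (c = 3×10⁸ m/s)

γ = 1/√(1 - 0.834²) = 1.8124
v = 0.834 × 3×10⁸ = 2.502×10⁸ m/s
m = p/(γv) = 4.495×10¹⁰/(1.8124 × 2.502×10⁸) = 99.13 kg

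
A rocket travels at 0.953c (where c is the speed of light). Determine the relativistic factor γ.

v/c = 0.953, so (v/c)² = 0.908209
1 - (v/c)² = 0.091791
γ = 1/√(0.091791) = 3.301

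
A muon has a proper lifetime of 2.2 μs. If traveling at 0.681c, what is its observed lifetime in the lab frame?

Proper lifetime τ₀ = 2.2 μs
γ = 1/√(1 - 0.681²) = 1.3656
τ = γτ₀ = 1.3656 × 2.2 μs = 3.004 μs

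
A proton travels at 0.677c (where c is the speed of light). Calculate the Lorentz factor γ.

v/c = 0.677, so (v/c)² = 0.458329
1 - (v/c)² = 0.541671
γ = 1/√(0.541671) = 1.359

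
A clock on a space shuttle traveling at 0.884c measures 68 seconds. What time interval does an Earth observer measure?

Proper time Δt₀ = 68 seconds
γ = 1/√(1 - 0.884²) = 2.139
Δt = γΔt₀ = 2.139 × 68 = 145.5 seconds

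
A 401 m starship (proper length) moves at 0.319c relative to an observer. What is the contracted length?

Proper length L₀ = 401 m
γ = 1/√(1 - 0.319²) = 1.05513
L = L₀/γ = 401/1.05513 = 380.0 m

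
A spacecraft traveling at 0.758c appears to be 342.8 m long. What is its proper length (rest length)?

Contracted length L = 342.8 m
γ = 1/√(1 - 0.758²) = 1.53314
L₀ = γL = 1.53314 × 342.8 = 525.6 m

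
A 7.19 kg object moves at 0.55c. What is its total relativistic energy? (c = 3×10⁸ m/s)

γ = 1/√(1 - 0.55²) = 1.1974
mc² = 7.19 × (3×10⁸)² = 6.471×10¹⁷ J
E = γmc² = 1.1974 × 6.471×10¹⁷ = 7.748×10¹⁷ J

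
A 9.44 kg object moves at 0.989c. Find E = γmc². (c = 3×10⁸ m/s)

γ = 1/√(1 - 0.989²) = 6.761
mc² = 9.44 × (3×10⁸)² = 8.496×10¹⁷ J
E = γmc² = 6.761 × 8.496×10¹⁷ = 5.744×10¹⁸ J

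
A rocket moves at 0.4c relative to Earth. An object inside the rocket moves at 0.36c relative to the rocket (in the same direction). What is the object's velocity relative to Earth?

u = (u' + v)/(1 + u'v/c²)
Numerator: 0.36 + 0.4 = 0.76
Denominator: 1 + 0.144 = 1.144
u = 0.76/1.144 = 0.6643c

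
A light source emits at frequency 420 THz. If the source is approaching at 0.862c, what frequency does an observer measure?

β = v/c = 0.862
(1+β)/(1-β) = 1.862/0.138 = 13.49
Doppler factor = √(13.49) = 3.673
f_obs = 420 × 3.673 = 1543 THz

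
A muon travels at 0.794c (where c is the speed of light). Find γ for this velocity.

v/c = 0.794, so (v/c)² = 0.630436
1 - (v/c)² = 0.369564
γ = 1/√(0.369564) = 1.645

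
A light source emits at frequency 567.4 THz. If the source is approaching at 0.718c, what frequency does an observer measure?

β = v/c = 0.718
(1+β)/(1-β) = 1.718/0.282 = 6.092
Doppler factor = √(6.092) = 2.468
f_obs = 567.4 × 2.468 = 1400 THz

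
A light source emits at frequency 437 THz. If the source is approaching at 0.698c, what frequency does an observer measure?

β = v/c = 0.698
(1+β)/(1-β) = 1.698/0.302 = 5.623
Doppler factor = √(5.623) = 2.371
f_obs = 437 × 2.371 = 1036 THz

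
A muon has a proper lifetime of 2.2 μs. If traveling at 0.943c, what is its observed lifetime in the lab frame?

Proper lifetime τ₀ = 2.2 μs
γ = 1/√(1 - 0.943²) = 3.005
τ = γτ₀ = 3.005 × 2.2 μs = 6.611 μs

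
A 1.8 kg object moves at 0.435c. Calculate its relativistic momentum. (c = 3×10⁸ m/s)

γ = 1/√(1 - 0.435²) = 1.1106
v = 0.435 × 3×10⁸ = 1.305×10⁸ m/s
p = γmv = 1.1106 × 1.8 × 1.305×10⁸ = 2.609×10⁸ kg·m/s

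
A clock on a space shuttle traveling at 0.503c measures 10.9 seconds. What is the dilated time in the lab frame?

Proper time Δt₀ = 10.9 seconds
γ = 1/√(1 - 0.503²) = 1.157
Δt = γΔt₀ = 1.157 × 10.9 = 12.61 seconds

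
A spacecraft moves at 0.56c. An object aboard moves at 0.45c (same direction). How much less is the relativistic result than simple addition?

Classical: u' + v = 0.45 + 0.56 = 1.01c
Relativistic: u = (0.45 + 0.56)/(1 + 0.252) = 1.01/1.252 = 0.8067c
Difference: 1.01 - 0.8067 = 0.2033c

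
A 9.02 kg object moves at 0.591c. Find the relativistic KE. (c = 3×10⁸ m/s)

γ = 1/√(1 - 0.591²) = 1.2397
γ - 1 = 0.2397
KE = (γ-1)mc² = 0.2397 × 9.02 × (3×10⁸)² = 1.946×10¹⁷ J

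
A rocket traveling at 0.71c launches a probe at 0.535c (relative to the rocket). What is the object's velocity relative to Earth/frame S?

u = (u' + v)/(1 + u'v/c²)
Numerator: 0.535 + 0.71 = 1.245
Denominator: 1 + 0.37985 = 1.37985
u = 1.245/1.37985 = 0.9023c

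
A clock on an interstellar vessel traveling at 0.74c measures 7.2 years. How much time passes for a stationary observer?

Proper time Δt₀ = 7.2 years
γ = 1/√(1 - 0.74²) = 1.4868
Δt = γΔt₀ = 1.4868 × 7.2 = 10.70 years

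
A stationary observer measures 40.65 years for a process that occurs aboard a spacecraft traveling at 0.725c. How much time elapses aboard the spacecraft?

Dilated time Δt = 40.65 years
γ = 1/√(1 - 0.725²) = 1.452
Δt₀ = Δt/γ = 40.65/1.452 = 28.00 years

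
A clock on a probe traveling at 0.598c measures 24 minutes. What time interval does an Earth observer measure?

Proper time Δt₀ = 24 minutes
γ = 1/√(1 - 0.598²) = 1.2477
Δt = γΔt₀ = 1.2477 × 24 = 29.94 minutes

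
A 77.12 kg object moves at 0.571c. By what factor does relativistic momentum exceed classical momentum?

p_rel = γmv, p_class = mv
Ratio = γ = 1/√(1 - 0.571²) = 1.218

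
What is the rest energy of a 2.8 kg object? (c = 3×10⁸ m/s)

c² = (3×10⁸)² = 9.000×10¹⁶ m²/s²
E₀ = mc² = 2.8 × 9.000×10¹⁶ = 2.520×10¹⁷ J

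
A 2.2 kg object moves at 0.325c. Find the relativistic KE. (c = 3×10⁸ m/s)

γ = 1/√(1 - 0.325²) = 1.0574
γ - 1 = 0.05740
KE = (γ-1)mc² = 0.05740 × 2.2 × (3×10⁸)² = 1.137×10¹⁶ J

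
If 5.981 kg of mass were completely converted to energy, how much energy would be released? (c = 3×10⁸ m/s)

Using E = mc²:
c² = (3×10⁸)² = 9×10¹⁶ m²/s²
E = 5.981 × 9×10¹⁶ = 5.383×10¹⁷ J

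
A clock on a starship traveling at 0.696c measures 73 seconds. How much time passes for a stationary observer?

Proper time Δt₀ = 73 seconds
γ = 1/√(1 - 0.696²) = 1.393
Δt = γΔt₀ = 1.393 × 73 = 101.7 seconds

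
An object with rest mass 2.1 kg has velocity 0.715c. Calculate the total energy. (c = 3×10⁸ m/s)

γ = 1/√(1 - 0.715²) = 1.430
mc² = 2.1 × (3×10⁸)² = 1.890×10¹⁷ J
E = γmc² = 1.430 × 1.890×10¹⁷ = 2.703×10¹⁷ J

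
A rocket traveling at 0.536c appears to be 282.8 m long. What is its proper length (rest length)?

Contracted length L = 282.8 m
γ = 1/√(1 - 0.536²) = 1.1845
L₀ = γL = 1.1845 × 282.8 = 335.0 m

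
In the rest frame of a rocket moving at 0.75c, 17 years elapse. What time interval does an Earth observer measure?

Proper time Δt₀ = 17 years
γ = 1/√(1 - 0.75²) = 1.512
Δt = γΔt₀ = 1.512 × 17 = 25.70 years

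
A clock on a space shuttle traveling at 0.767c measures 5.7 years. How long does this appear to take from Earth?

Proper time Δt₀ = 5.7 years
γ = 1/√(1 - 0.767²) = 1.5585
Δt = γΔt₀ = 1.5585 × 5.7 = 8.883 years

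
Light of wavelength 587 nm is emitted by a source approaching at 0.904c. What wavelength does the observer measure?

β = 0.904
Wavelength Doppler factor = √(0.096/1.904) = √(0.05042) = 0.2245
λ_obs = 587 × 0.2245 = 131.8 nm (blueshift)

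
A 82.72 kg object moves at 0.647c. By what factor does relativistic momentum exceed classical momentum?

p_rel = γmv, p_class = mv
Ratio = γ = 1/√(1 - 0.647²) = 1.311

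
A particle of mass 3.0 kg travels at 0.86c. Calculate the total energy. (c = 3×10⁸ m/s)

γ = 1/√(1 - 0.86²) = 1.9597
mc² = 3.0 × (3×10⁸)² = 2.700×10¹⁷ J
E = γmc² = 1.9597 × 2.700×10¹⁷ = 5.291×10¹⁷ J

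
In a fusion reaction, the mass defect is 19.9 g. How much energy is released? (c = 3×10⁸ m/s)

Convert mass defect: Δm = 19.9 g = 0.0199 kg
E = Δm·c² = 0.0199 × (3×10⁸)²
= 0.0199 × 9×10¹⁶ = 1.791×10¹⁵ J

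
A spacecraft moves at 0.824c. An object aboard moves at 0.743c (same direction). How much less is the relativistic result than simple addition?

Classical: u' + v = 0.743 + 0.824 = 1.567c
Relativistic: u = (0.743 + 0.824)/(1 + 0.612232) = 1.567/1.612232 = 0.9719c
Difference: 1.567 - 0.9719 = 0.5951c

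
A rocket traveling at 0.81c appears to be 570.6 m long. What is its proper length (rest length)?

Contracted length L = 570.6 m
γ = 1/√(1 - 0.81²) = 1.7052
L₀ = γL = 1.7052 × 570.6 = 973.0 m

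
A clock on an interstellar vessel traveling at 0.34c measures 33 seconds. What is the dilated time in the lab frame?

Proper time Δt₀ = 33 seconds
γ = 1/√(1 - 0.34²) = 1.0633
Δt = γΔt₀ = 1.0633 × 33 = 35.09 seconds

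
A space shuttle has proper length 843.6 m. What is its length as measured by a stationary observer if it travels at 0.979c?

Proper length L₀ = 843.6 m
γ = 1/√(1 - 0.979²) = 4.905
L = L₀/γ = 843.6/4.905 = 172.0 m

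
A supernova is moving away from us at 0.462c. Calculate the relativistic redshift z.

β = 0.462
(1+β)/(1-β) = 1.462/0.538 = 2.7175
√(2.7175) = 1.6485
z = 1.6485 - 1 = 0.6485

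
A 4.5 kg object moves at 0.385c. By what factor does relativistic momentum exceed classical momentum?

p_rel = γmv, p_class = mv
Ratio = γ = 1/√(1 - 0.385²) = 1.084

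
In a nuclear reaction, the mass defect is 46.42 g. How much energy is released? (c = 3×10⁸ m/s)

Convert mass defect: Δm = 46.42 g = 0.04642 kg
E = Δm·c² = 0.04642 × (3×10⁸)²
= 0.04642 × 9×10¹⁶ = 4.178×10¹⁵ J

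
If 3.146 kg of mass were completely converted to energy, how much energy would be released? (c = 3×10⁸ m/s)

Using E = mc²:
c² = (3×10⁸)² = 9×10¹⁶ m²/s²
E = 3.146 × 9×10¹⁶ = 2.831×10¹⁷ J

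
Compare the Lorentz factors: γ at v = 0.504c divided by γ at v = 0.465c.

γ₁ = 1/√(1 - 0.504²) = 1.158
γ₂ = 1/√(1 - 0.465²) = 1.130
γ₁/γ₂ = 1.158/1.130 = 1.025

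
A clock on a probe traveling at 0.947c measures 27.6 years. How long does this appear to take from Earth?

Proper time Δt₀ = 27.6 years
γ = 1/√(1 - 0.947²) = 3.113
Δt = γΔt₀ = 3.113 × 27.6 = 85.92 years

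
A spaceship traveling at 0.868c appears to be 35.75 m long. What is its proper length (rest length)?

Contracted length L = 35.75 m
γ = 1/√(1 - 0.868²) = 2.0138
L₀ = γL = 2.0138 × 35.75 = 71.99 m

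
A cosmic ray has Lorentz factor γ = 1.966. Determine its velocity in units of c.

From γ = 1/√(1 - v²/c²):
1/γ² = 1/1.966² = 0.2587
v²/c² = 1 - 0.2587 = 0.7413
v/c = √(0.7413) = 0.8610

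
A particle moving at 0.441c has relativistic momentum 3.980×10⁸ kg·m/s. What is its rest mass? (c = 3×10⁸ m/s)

γ = 1/√(1 - 0.441²) = 1.114
v = 0.441 × 3×10⁸ = 1.323×10⁸ m/s
m = p/(γv) = 3.980×10⁸/(1.114 × 1.323×10⁸) = 2.700 kg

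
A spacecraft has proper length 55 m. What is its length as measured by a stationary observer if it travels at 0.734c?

Proper length L₀ = 55 m
γ = 1/√(1 - 0.734²) = 1.4724
L = L₀/γ = 55/1.4724 = 37.35 m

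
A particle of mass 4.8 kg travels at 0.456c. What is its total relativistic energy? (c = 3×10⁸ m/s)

γ = 1/√(1 - 0.456²) = 1.1236
mc² = 4.8 × (3×10⁸)² = 4.320×10¹⁷ J
E = γmc² = 1.1236 × 4.320×10¹⁷ = 4.854×10¹⁷ J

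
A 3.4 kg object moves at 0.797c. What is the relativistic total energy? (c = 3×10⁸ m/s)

γ = 1/√(1 - 0.797²) = 1.6557
mc² = 3.4 × (3×10⁸)² = 3.060×10¹⁷ J
E = γmc² = 1.6557 × 3.060×10¹⁷ = 5.066×10¹⁷ J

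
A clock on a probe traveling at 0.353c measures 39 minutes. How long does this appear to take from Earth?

Proper time Δt₀ = 39 minutes
γ = 1/√(1 - 0.353²) = 1.0688
Δt = γΔt₀ = 1.0688 × 39 = 41.68 minutes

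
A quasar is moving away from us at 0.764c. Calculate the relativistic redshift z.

β = 0.764
(1+β)/(1-β) = 1.764/0.236 = 7.475
√(7.475) = 2.734
z = 2.734 - 1 = 1.734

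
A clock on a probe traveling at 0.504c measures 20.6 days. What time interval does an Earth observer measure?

Proper time Δt₀ = 20.6 days
γ = 1/√(1 - 0.504²) = 1.158
Δt = γΔt₀ = 1.158 × 20.6 = 23.85 days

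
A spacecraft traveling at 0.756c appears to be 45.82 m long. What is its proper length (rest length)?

Contracted length L = 45.82 m
γ = 1/√(1 - 0.756²) = 1.5277
L₀ = γL = 1.5277 × 45.82 = 70.00 m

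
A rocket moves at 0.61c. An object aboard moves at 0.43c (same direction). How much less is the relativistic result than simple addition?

Classical: u' + v = 0.43 + 0.61 = 1.04c
Relativistic: u = (0.43 + 0.61)/(1 + 0.2623) = 1.04/1.2623 = 0.8239c
Difference: 1.04 - 0.8239 = 0.2161c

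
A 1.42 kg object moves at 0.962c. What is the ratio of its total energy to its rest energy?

E = γmc², E₀ = mc²
E/E₀ = γ = 1/√(1 - 0.962²) = 3.662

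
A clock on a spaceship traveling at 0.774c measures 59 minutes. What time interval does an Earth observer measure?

Proper time Δt₀ = 59 minutes
γ = 1/√(1 - 0.774²) = 1.5793
Δt = γΔt₀ = 1.5793 × 59 = 93.18 minutes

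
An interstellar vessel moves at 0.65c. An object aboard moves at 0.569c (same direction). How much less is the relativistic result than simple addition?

Classical: u' + v = 0.569 + 0.65 = 1.219c
Relativistic: u = (0.569 + 0.65)/(1 + 0.36985) = 1.219/1.36985 = 0.8899c
Difference: 1.219 - 0.8899 = 0.3291c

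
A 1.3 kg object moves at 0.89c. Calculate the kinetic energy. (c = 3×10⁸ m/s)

γ = 1/√(1 - 0.89²) = 2.193
γ - 1 = 1.193
KE = (γ-1)mc² = 1.193 × 1.3 × (3×10⁸)² = 1.396×10¹⁷ J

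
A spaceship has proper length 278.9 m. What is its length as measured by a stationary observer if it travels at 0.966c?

Proper length L₀ = 278.9 m
γ = 1/√(1 - 0.966²) = 3.8678
L = L₀/γ = 278.9/3.8678 = 72.11 m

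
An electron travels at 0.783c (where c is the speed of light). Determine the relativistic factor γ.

v/c = 0.783, so (v/c)² = 0.613089
1 - (v/c)² = 0.386911
γ = 1/√(0.386911) = 1.608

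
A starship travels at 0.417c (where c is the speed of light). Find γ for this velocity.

v/c = 0.417, so (v/c)² = 0.173889
1 - (v/c)² = 0.826111
γ = 1/√(0.826111) = 1.100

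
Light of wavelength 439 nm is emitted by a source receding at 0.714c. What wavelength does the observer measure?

β = 0.714
Wavelength Doppler factor = √(1.714/0.286) = √(5.993) = 2.448
λ_obs = 439 × 2.448 = 1075 nm (redshift)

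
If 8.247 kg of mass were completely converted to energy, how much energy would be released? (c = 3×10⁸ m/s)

Using E = mc²:
c² = (3×10⁸)² = 9×10¹⁶ m²/s²
E = 8.247 × 9×10¹⁶ = 7.422×10¹⁷ J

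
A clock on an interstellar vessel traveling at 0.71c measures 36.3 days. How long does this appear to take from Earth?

Proper time Δt₀ = 36.3 days
γ = 1/√(1 - 0.71²) = 1.420
Δt = γΔt₀ = 1.420 × 36.3 = 51.55 days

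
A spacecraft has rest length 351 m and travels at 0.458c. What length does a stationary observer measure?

Proper length L₀ = 351 m
γ = 1/√(1 - 0.458²) = 1.125
L = L₀/γ = 351/1.125 = 312.0 m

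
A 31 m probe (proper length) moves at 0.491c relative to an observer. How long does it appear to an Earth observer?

Proper length L₀ = 31 m
γ = 1/√(1 - 0.491²) = 1.1479
L = L₀/γ = 31/1.1479 = 27.01 m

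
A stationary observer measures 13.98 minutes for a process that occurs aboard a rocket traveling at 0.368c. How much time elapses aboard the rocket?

Dilated time Δt = 13.98 minutes
γ = 1/√(1 - 0.368²) = 1.075
Δt₀ = Δt/γ = 13.98/1.075 = 13.00 minutes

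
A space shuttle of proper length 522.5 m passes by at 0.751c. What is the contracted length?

Proper length L₀ = 522.5 m
γ = 1/√(1 - 0.751²) = 1.5145
L = L₀/γ = 522.5/1.5145 = 345.0 m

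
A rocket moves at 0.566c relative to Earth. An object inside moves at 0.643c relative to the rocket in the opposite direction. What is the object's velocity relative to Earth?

Object's velocity in rocket frame is u' = -0.643c
u = (u' + v)/(1 + u'v/c²) = (v - 0.643)/(1 - 0.643·v/c²)
Numerator: 0.566 - 0.643 = -0.077
Denominator: 1 - 0.363938 = 0.636062
u = -0.077/0.636062 = -0.1211c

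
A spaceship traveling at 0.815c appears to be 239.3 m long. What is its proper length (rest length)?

Contracted length L = 239.3 m
γ = 1/√(1 - 0.815²) = 1.726
L₀ = γL = 1.726 × 239.3 = 413.0 m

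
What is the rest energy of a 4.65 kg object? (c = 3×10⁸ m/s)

c² = (3×10⁸)² = 9.000×10¹⁶ m²/s²
E₀ = mc² = 4.65 × 9.000×10¹⁶ = 4.185×10¹⁷ J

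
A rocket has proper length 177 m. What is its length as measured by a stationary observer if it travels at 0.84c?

Proper length L₀ = 177 m
γ = 1/√(1 - 0.84²) = 1.843
L = L₀/γ = 177/1.843 = 96.04 m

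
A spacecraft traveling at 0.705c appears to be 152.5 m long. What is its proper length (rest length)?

Contracted length L = 152.5 m
γ = 1/√(1 - 0.705²) = 1.410
L₀ = γL = 1.410 × 152.5 = 215.0 m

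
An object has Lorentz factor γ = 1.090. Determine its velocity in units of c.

From γ = 1/√(1 - v²/c²):
1/γ² = 1/1.090² = 0.8417
v²/c² = 1 - 0.8417 = 0.1583
v/c = √(0.1583) = 0.3979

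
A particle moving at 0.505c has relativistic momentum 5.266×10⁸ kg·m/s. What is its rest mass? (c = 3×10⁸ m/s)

γ = 1/√(1 - 0.505²) = 1.1586
v = 0.505 × 3×10⁸ = 1.515×10⁸ m/s
m = p/(γv) = 5.266×10⁸/(1.1586 × 1.515×10⁸) = 3.000 kg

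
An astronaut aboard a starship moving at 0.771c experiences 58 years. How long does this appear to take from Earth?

Proper time Δt₀ = 58 years
γ = 1/√(1 - 0.771²) = 1.5703
Δt = γΔt₀ = 1.5703 × 58 = 91.08 years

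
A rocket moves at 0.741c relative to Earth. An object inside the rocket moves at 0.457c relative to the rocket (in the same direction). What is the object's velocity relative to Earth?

u = (u' + v)/(1 + u'v/c²)
Numerator: 0.457 + 0.741 = 1.198
Denominator: 1 + 0.338637 = 1.338637
u = 1.198/1.338637 = 0.8949c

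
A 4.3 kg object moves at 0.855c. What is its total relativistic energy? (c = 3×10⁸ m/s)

γ = 1/√(1 - 0.855²) = 1.9282
mc² = 4.3 × (3×10⁸)² = 3.870×10¹⁷ J
E = γmc² = 1.9282 × 3.870×10¹⁷ = 7.462×10¹⁷ J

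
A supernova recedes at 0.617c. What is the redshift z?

β = 0.617
(1+β)/(1-β) = 1.617/0.383 = 4.222
√(4.222) = 2.055
z = 2.055 - 1 = 1.055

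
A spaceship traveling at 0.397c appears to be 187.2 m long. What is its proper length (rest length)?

Contracted length L = 187.2 m
γ = 1/√(1 - 0.397²) = 1.090
L₀ = γL = 1.090 × 187.2 = 204.0 m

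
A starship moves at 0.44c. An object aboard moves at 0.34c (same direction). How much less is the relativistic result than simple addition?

Classical: u' + v = 0.34 + 0.44 = 0.78c
Relativistic: u = (0.34 + 0.44)/(1 + 0.1496) = 0.78/1.1496 = 0.6785c
Difference: 0.78 - 0.6785 = 0.1015c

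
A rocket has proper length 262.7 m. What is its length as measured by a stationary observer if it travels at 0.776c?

Proper length L₀ = 262.7 m
γ = 1/√(1 - 0.776²) = 1.585
L = L₀/γ = 262.7/1.585 = 165.7 m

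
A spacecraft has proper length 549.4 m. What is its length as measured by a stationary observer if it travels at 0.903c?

Proper length L₀ = 549.4 m
γ = 1/√(1 - 0.903²) = 2.328
L = L₀/γ = 549.4/2.328 = 236.0 m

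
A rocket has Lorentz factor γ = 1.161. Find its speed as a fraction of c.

From γ = 1/√(1 - v²/c²):
1/γ² = 1/1.161² = 0.74188
v²/c² = 1 - 0.74188 = 0.25812
v/c = √(0.25812) = 0.5081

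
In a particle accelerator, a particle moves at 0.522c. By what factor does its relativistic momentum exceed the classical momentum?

p_rel = γmv, p_class = mv
Ratio = γ = 1/√(1 - 0.522²)
= 1/√(0.727516) = 1.172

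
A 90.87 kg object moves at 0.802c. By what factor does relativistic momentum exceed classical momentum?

p_rel = γmv, p_class = mv
Ratio = γ = 1/√(1 - 0.802²) = 1.674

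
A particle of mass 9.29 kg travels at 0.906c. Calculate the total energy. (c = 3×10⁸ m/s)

γ = 1/√(1 - 0.906²) = 2.3625
mc² = 9.29 × (3×10⁸)² = 8.361×10¹⁷ J
E = γmc² = 2.3625 × 8.361×10¹⁷ = 1.975×10¹⁸ J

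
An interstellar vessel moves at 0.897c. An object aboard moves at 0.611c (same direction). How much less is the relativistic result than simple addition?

Classical: u' + v = 0.611 + 0.897 = 1.508c
Relativistic: u = (0.611 + 0.897)/(1 + 0.548067) = 1.508/1.548067 = 0.9741c
Difference: 1.508 - 0.9741 = 0.5339c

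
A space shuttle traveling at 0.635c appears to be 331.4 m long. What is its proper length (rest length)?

Contracted length L = 331.4 m
γ = 1/√(1 - 0.635²) = 1.2945
L₀ = γL = 1.2945 × 331.4 = 429.0 m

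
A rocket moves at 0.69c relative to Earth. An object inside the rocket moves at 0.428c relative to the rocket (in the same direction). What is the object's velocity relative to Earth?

u = (u' + v)/(1 + u'v/c²)
Numerator: 0.428 + 0.69 = 1.118
Denominator: 1 + 0.29532 = 1.29532
u = 1.118/1.29532 = 0.8631c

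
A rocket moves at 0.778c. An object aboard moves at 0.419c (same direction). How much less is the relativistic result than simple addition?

Classical: u' + v = 0.419 + 0.778 = 1.197c
Relativistic: u = (0.419 + 0.778)/(1 + 0.325982) = 1.197/1.325982 = 0.9027c
Difference: 1.197 - 0.9027 = 0.2943c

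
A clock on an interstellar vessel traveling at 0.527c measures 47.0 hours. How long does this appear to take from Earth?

Proper time Δt₀ = 47.0 hours
γ = 1/√(1 - 0.527²) = 1.1767
Δt = γΔt₀ = 1.1767 × 47.0 = 55.30 hours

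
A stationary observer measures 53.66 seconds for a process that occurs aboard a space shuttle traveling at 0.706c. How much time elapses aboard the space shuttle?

Dilated time Δt = 53.66 seconds
γ = 1/√(1 - 0.706²) = 1.412
Δt₀ = Δt/γ = 53.66/1.412 = 38.00 seconds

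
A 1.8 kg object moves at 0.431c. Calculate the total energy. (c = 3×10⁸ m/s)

γ = 1/√(1 - 0.431²) = 1.108
mc² = 1.8 × (3×10⁸)² = 1.620×10¹⁷ J
E = γmc² = 1.108 × 1.620×10¹⁷ = 1.795×10¹⁷ J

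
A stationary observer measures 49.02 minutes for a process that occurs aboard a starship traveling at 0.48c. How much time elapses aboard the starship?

Dilated time Δt = 49.02 minutes
γ = 1/√(1 - 0.48²) = 1.140
Δt₀ = Δt/γ = 49.02/1.140 = 43.00 minutes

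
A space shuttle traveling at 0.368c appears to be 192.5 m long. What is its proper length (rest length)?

Contracted length L = 192.5 m
γ = 1/√(1 - 0.368²) = 1.0755
L₀ = γL = 1.0755 × 192.5 = 207.0 m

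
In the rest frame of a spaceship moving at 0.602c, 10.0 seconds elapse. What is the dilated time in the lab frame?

Proper time Δt₀ = 10.0 seconds
γ = 1/√(1 - 0.602²) = 1.252
Δt = γΔt₀ = 1.252 × 10.0 = 12.52 seconds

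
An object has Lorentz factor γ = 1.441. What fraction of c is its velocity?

From γ = 1/√(1 - v²/c²):
1/γ² = 1/1.441² = 0.4816
v²/c² = 1 - 0.4816 = 0.5184
v/c = √(0.5184) = 0.7200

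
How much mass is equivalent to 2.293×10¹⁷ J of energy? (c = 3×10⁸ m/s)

From E = mc², we get m = E/c²
c² = (3×10⁸)² = 9×10¹⁶ m²/s²
m = 2.293×10¹⁷ / 9×10¹⁶ = 2.548 kg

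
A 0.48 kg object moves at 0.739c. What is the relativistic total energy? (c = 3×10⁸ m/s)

γ = 1/√(1 - 0.739²) = 1.4843
mc² = 0.48 × (3×10⁸)² = 4.320×10¹⁶ J
E = γmc² = 1.4843 × 4.320×10¹⁶ = 6.412×10¹⁶ J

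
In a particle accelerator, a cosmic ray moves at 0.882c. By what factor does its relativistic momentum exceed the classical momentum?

p_rel = γmv, p_class = mv
Ratio = γ = 1/√(1 - 0.882²)
= 1/√(0.222076) = 2.122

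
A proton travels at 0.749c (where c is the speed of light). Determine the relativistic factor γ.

v/c = 0.749, so (v/c)² = 0.561001
1 - (v/c)² = 0.438999
γ = 1/√(0.438999) = 1.509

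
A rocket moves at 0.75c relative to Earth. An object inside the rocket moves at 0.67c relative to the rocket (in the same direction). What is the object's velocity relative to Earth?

u = (u' + v)/(1 + u'v/c²)
Numerator: 0.67 + 0.75 = 1.42
Denominator: 1 + 0.5025 = 1.5025
u = 1.42/1.5025 = 0.9451c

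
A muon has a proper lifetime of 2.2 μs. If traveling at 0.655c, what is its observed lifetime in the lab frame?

Proper lifetime τ₀ = 2.2 μs
γ = 1/√(1 - 0.655²) = 1.323
τ = γτ₀ = 1.323 × 2.2 μs = 2.911 μs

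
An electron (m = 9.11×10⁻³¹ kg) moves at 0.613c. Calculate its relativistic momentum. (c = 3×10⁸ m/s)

γ = 1/√(1 - 0.613²) = 1.2657
v = 0.613 × 3×10⁸ = 1.839×10⁸ m/s
p = γmv = 1.2657 × 9.11×10⁻³¹ × 1.839×10⁸ = 2.120×10⁻²² kg·m/s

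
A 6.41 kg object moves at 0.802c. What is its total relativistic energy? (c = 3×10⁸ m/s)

γ = 1/√(1 - 0.802²) = 1.6741
mc² = 6.41 × (3×10⁸)² = 5.769×10¹⁷ J
E = γmc² = 1.6741 × 5.769×10¹⁷ = 9.658×10¹⁷ J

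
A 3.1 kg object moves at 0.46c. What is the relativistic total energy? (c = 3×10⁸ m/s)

γ = 1/√(1 - 0.46²) = 1.126
mc² = 3.1 × (3×10⁸)² = 2.790×10¹⁷ J
E = γmc² = 1.126 × 2.790×10¹⁷ = 3.142×10¹⁷ J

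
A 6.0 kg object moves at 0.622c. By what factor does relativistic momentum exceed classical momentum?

p_rel = γmv, p_class = mv
Ratio = γ = 1/√(1 - 0.622²) = 1.277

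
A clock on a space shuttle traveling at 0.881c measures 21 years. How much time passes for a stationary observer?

Proper time Δt₀ = 21 years
γ = 1/√(1 - 0.881²) = 2.114
Δt = γΔt₀ = 2.114 × 21 = 44.39 years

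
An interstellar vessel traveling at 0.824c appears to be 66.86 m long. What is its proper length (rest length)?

Contracted length L = 66.86 m
γ = 1/√(1 - 0.824²) = 1.765
L₀ = γL = 1.765 × 66.86 = 118.0 m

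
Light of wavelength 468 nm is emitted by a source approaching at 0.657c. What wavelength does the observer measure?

β = 0.657
Wavelength Doppler factor = √(0.343/1.657) = √(0.2070) = 0.4550
λ_obs = 468 × 0.4550 = 212.9 nm (blueshift)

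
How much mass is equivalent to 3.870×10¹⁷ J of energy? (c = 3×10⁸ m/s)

From E = mc², we get m = E/c²
c² = (3×10⁸)² = 9×10¹⁶ m²/s²
m = 3.870×10¹⁷ / 9×10¹⁶ = 4.300 kg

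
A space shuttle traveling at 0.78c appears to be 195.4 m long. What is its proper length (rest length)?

Contracted length L = 195.4 m
γ = 1/√(1 - 0.78²) = 1.59801
L₀ = γL = 1.59801 × 195.4 = 312.3 m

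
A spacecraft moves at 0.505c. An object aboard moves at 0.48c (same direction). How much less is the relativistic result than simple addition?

Classical: u' + v = 0.48 + 0.505 = 0.985c
Relativistic: u = (0.48 + 0.505)/(1 + 0.2424) = 0.985/1.2424 = 0.7928c
Difference: 0.985 - 0.7928 = 0.1922c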